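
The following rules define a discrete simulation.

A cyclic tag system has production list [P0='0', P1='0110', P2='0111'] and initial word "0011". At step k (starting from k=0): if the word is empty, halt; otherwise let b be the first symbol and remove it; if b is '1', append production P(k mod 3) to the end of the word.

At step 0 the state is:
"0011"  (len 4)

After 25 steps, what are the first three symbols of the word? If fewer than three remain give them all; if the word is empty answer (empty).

[0] "0011"  (len 4)
[1] "011"  (len 3)
[2] "11"  (len 2)
[3] "10111"  (len 5)
[4] "01110"  (len 5)
[5] "1110"  (len 4)
[6] "1100111"  (len 7)
[7] "1001110"  (len 7)
[8] "0011100110"  (len 10)
[9] "011100110"  (len 9)
[10] "11100110"  (len 8)
[11] "11001100110"  (len 11)
[12] "10011001100111"  (len 14)
[13] "00110011001110"  (len 14)
[14] "0110011001110"  (len 13)
[15] "110011001110"  (len 12)
[16] "100110011100"  (len 12)
[17] "001100111000110"  (len 15)
[18] "01100111000110"  (len 14)
[19] "1100111000110"  (len 13)
[20] "1001110001100110"  (len 16)
[21] "0011100011001100111"  (len 19)
[22] "011100011001100111"  (len 18)
[23] "11100011001100111"  (len 17)
[24] "11000110011001110111"  (len 20)
[25] "10001100110011101110"  (len 20)

100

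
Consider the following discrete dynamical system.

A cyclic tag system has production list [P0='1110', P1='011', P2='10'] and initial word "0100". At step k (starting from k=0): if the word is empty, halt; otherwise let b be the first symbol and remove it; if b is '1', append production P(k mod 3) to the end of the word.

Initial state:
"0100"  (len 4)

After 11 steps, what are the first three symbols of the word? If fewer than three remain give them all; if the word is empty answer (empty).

gen 0: "0100"  (len 4)
gen 1: "100"  (len 3)
gen 2: "00011"  (len 5)
gen 3: "0011"  (len 4)
gen 4: "011"  (len 3)
gen 5: "11"  (len 2)
gen 6: "110"  (len 3)
gen 7: "101110"  (len 6)
gen 8: "01110011"  (len 8)
gen 9: "1110011"  (len 7)
gen 10: "1100111110"  (len 10)
gen 11: "100111110011"  (len 12)

100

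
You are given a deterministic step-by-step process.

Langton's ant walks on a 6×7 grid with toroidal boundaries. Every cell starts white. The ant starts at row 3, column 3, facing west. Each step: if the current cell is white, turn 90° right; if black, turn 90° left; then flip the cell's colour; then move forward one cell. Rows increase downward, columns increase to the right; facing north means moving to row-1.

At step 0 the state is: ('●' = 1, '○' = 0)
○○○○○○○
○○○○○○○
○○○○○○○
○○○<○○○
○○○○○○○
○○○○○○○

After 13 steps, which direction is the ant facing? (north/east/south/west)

gen 0: ○○○○○○○
○○○○○○○
○○○○○○○
○○○<○○○
○○○○○○○
○○○○○○○
gen 1: ○○○○○○○
○○○○○○○
○○○^○○○
○○○●○○○
○○○○○○○
○○○○○○○
gen 2: ○○○○○○○
○○○○○○○
○○○●>○○
○○○●○○○
○○○○○○○
○○○○○○○
gen 3: ○○○○○○○
○○○○○○○
○○○●●○○
○○○●v○○
○○○○○○○
○○○○○○○
gen 4: ○○○○○○○
○○○○○○○
○○○●●○○
○○○<●○○
○○○○○○○
○○○○○○○
gen 5: ○○○○○○○
○○○○○○○
○○○●●○○
○○○○●○○
○○○v○○○
○○○○○○○
gen 6: ○○○○○○○
○○○○○○○
○○○●●○○
○○○○●○○
○○<●○○○
○○○○○○○
gen 7: ○○○○○○○
○○○○○○○
○○○●●○○
○○^○●○○
○○●●○○○
○○○○○○○
gen 8: ○○○○○○○
○○○○○○○
○○○●●○○
○○●>●○○
○○●●○○○
○○○○○○○
gen 9: ○○○○○○○
○○○○○○○
○○○●●○○
○○●●●○○
○○●v○○○
○○○○○○○
gen 10: ○○○○○○○
○○○○○○○
○○○●●○○
○○●●●○○
○○●○>○○
○○○○○○○
gen 11: ○○○○○○○
○○○○○○○
○○○●●○○
○○●●●○○
○○●○●○○
○○○○v○○
gen 12: ○○○○○○○
○○○○○○○
○○○●●○○
○○●●●○○
○○●○●○○
○○○<●○○
gen 13: ○○○○○○○
○○○○○○○
○○○●●○○
○○●●●○○
○○●^●○○
○○○●●○○

north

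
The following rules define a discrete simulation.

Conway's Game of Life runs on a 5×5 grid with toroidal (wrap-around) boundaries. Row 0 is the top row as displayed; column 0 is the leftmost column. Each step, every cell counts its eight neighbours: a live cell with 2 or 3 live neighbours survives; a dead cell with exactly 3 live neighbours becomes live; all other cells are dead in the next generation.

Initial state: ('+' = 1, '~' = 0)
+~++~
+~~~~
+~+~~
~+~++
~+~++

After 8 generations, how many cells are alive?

k=0  +~++~
+~~~~
+~+~~
~+~++
~+~++
k=1  +~++~
+~++~
+~++~
~+~~~
~+~~~
k=2  +~~+~
+~~~~
+~~+~
++~~~
++~~~
k=3  +~~~~
++~~~
+~~~~
~~+~~
~~+~~
k=4  +~~~~
++~~+
+~~~~
~+~~~
~+~~~
k=5  ~~~~+
~+~~+
~~~~+
++~~~
++~~~
k=6  ~+~~+
~~~++
~+~~+
~+~~+
~+~~+
k=7  ~~+~+
~~+++
~~+~+
~++++
~++++
k=8  ~~~~~
+++~+
~~~~~
~~~~~
~~~~~

4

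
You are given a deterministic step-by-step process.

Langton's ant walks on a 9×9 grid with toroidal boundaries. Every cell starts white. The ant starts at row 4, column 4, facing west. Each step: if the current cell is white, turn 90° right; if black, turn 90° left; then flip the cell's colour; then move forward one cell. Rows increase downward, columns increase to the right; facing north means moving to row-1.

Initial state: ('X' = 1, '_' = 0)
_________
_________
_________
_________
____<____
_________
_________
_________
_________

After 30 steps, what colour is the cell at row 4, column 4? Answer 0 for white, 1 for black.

step 0: _________
_________
_________
_________
____<____
_________
_________
_________
_________
step 1: _________
_________
_________
____^____
____X____
_________
_________
_________
_________
step 2: _________
_________
_________
____X>___
____X____
_________
_________
_________
_________
step 3: _________
_________
_________
____XX___
____Xv___
_________
_________
_________
_________
step 4: _________
_________
_________
____XX___
____<X___
_________
_________
_________
_________
step 5: _________
_________
_________
____XX___
_____X___
____v____
_________
_________
_________
step 6: _________
_________
_________
____XX___
_____X___
___<X____
_________
_________
_________
step 7: _________
_________
_________
____XX___
___^_X___
___XX____
_________
_________
_________
step 8: _________
_________
_________
____XX___
___X>X___
___XX____
_________
_________
_________
step 9: _________
_________
_________
____XX___
___XXX___
___Xv____
_________
_________
_________
step 10: _________
_________
_________
____XX___
___XXX___
___X_>___
_________
_________
_________
step 11: _________
_________
_________
____XX___
___XXX___
___X_X___
_____v___
_________
_________
step 12: _________
_________
_________
____XX___
___XXX___
___X_X___
____<X___
_________
_________
step 13: _________
_________
_________
____XX___
___XXX___
___X^X___
____XX___
_________
_________
step 14: _________
_________
_________
____XX___
___XXX___
___XX>___
____XX___
_________
_________
step 15: _________
_________
_________
____XX___
___XX^___
___XX____
____XX___
_________
_________
step 16: _________
_________
_________
____XX___
___X<____
___XX____
____XX___
_________
_________
step 17: _________
_________
_________
____XX___
___X_____
___Xv____
____XX___
_________
_________
step 18: _________
_________
_________
____XX___
___X_____
___X_>___
____XX___
_________
_________
step 19: _________
_________
_________
____XX___
___X_____
___X_X___
____Xv___
_________
_________
step 20: _________
_________
_________
____XX___
___X_____
___X_X___
____X_>__
_________
_________
step 21: _________
_________
_________
____XX___
___X_____
___X_X___
____X_X__
______v__
_________
step 22: _________
_________
_________
____XX___
___X_____
___X_X___
____X_X__
_____<X__
_________
step 23: _________
_________
_________
____XX___
___X_____
___X_X___
____X^X__
_____XX__
_________
step 24: _________
_________
_________
____XX___
___X_____
___X_X___
____XX>__
_____XX__
_________
step 25: _________
_________
_________
____XX___
___X_____
___X_X^__
____XX___
_____XX__
_________
step 26: _________
_________
_________
____XX___
___X_____
___X_XX>_
____XX___
_____XX__
_________
step 27: _________
_________
_________
____XX___
___X_____
___X_XXX_
____XX_v_
_____XX__
_________
step 28: _________
_________
_________
____XX___
___X_____
___X_XXX_
____XX<X_
_____XX__
_________
step 29: _________
_________
_________
____XX___
___X_____
___X_X^X_
____XXXX_
_____XX__
_________
step 30: _________
_________
_________
____XX___
___X_____
___X_<_X_
____XXXX_
_____XX__
_________

0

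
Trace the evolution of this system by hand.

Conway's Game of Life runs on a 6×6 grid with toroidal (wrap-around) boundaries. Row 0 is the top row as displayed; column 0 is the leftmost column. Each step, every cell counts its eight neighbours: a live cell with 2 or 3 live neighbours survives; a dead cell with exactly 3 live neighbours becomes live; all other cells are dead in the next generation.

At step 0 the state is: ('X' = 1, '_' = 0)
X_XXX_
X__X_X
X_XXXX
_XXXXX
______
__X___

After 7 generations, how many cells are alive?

t=0: X_XXX_
X__X_X
X_XXXX
_XXXXX
______
__X___
t=1: X_X_X_
______
______
_X____
_X__X_
_XX___
t=2: __XX__
______
______
______
XX____
X_X__X
t=3: _XXX__
______
______
______
XX___X
X_XX_X
t=4: XX_XX_
__X___
______
X_____
_XX_XX
___X_X
t=5: XX_XXX
_XXX__
______
XX___X
_XXXXX
______
t=6: XX_XXX
_X_X_X
______
_X_X_X
_XXXXX
______
t=7: _X_X_X
_X_X_X
______
_X_X_X
_X_X_X
______

12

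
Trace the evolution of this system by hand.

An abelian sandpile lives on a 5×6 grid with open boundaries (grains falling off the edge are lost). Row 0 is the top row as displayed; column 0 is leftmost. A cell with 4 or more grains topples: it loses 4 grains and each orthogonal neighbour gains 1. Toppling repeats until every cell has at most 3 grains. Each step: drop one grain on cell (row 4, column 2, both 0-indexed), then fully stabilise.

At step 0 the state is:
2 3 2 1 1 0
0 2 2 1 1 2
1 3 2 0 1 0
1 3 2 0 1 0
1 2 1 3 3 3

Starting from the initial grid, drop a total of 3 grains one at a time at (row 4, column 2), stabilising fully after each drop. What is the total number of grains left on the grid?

t=0: 2 3 2 1 1 0
0 2 2 1 1 2
1 3 2 0 1 0
1 3 2 0 1 0
1 2 1 3 3 3
t=1: 2 3 2 1 1 0
0 2 2 1 1 2
1 3 2 0 1 0
1 3 2 0 1 0
1 2 2 3 3 3
t=2: 2 3 2 1 1 0
0 2 2 1 1 2
1 3 2 0 1 0
1 3 2 0 1 0
1 2 3 3 3 3
t=3: 2 3 2 1 1 0
0 2 2 1 1 2
1 3 2 0 1 0
1 3 3 1 2 1
1 3 1 1 1 0

42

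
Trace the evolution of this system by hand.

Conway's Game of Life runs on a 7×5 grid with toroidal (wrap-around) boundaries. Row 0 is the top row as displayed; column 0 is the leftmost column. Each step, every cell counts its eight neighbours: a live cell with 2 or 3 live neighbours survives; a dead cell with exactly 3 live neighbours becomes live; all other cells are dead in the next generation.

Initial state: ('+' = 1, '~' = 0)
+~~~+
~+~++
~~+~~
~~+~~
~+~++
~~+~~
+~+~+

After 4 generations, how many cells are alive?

2

t=0: +~~~+
~+~++
~~+~~
~~+~~
~+~++
~~+~~
+~+~+
t=1: ~~+~~
~++++
~++~~
~++~~
~+~+~
~~+~~
+~~~+
t=2: ~~+~~
+~~~~
~~~~~
+~~+~
~+~+~
+++++
~+~+~
t=3: ~++~~
~~~~~
~~~~+
~~+~+
~~~~~
~~~~~
~~~~~
t=4: ~~~~~
~~~~~
~~~+~
~~~+~
~~~~~
~~~~~
~~~~~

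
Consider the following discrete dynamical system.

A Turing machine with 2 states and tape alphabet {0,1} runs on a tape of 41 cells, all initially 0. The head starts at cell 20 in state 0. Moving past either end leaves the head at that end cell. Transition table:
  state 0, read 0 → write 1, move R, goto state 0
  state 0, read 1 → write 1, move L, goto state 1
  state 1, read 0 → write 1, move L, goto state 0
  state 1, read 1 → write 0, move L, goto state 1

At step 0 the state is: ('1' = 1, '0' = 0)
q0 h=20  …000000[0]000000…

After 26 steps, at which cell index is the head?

35

0) q0 h=20  …000000[0]000000…
1) q0 h=21  …000001[0]000000…
2) q0 h=22  …000011[0]000000…
3) q0 h=23  …000111[0]000000…
4) q0 h=24  …001111[0]000000…
5) q0 h=25  …011111[0]000000…
6) q0 h=26  …111111[0]000000…
7) q0 h=27  …111111[0]000000…
8) q0 h=28  …111111[0]000000…
9) q0 h=29  …111111[0]000000…
10) q0 h=30  …111111[0]000000…
11) q0 h=31  …111111[0]000000…
12) q0 h=32  …111111[0]000000…
13) q0 h=33  …111111[0]000000…
14) q0 h=34  …111111[0]000000|
15) q0 h=35  …111111[0]00000|
16) q0 h=36  …111111[0]0000|
17) q0 h=37  …111111[0]000|
18) q0 h=38  …111111[0]00|
19) q0 h=39  …111111[0]0|
20) q0 h=40  …111111[0]|
21) q0 h=40  …111111[1]|
22) q1 h=39  …111111[1]1|
23) q1 h=38  …111111[1]01|
24) q1 h=37  …111111[1]001|
25) q1 h=36  …111111[1]0001|
26) q1 h=35  …111111[1]00001|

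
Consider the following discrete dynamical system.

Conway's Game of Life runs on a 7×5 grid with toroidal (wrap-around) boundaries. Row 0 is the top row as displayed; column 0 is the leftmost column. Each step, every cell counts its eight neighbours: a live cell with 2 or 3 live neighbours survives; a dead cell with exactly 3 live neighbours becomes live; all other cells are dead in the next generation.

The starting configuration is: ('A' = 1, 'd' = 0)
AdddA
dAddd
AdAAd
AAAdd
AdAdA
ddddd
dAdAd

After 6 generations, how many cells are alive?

3

t=0: AdddA
dAddd
AdAAd
AAAdd
AdAdA
ddddd
dAdAd
t=1: AAAdA
dAAAd
AddAA
ddddd
AdAAA
AAAAA
AdddA
t=2: ddddd
ddddd
AAdAA
dAAdd
ddddd
ddddd
ddddd
t=3: ddddd
AdddA
AAdAA
dAAAA
ddddd
ddddd
ddddd
t=4: ddddd
dAdAd
ddddd
dAddd
ddAAd
ddddd
ddddd
t=5: ddddd
ddddd
ddAdd
ddAdd
ddAdd
ddddd
ddddd
t=6: ddddd
ddddd
ddddd
dAAAd
ddddd
ddddd
ddddd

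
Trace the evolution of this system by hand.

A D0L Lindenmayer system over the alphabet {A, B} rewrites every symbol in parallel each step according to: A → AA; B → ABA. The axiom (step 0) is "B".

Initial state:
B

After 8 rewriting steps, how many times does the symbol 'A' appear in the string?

510

step 0: B
step 1: ABA
step 2: AAABAAA
step 3: AAAAAAABAAAAAAA
step 4: AAAAAAAAAAAAAAABAAAAAAAAAAAAAAA
step 5: AAAAAAAAAAAAAAAAAAAAAAAAAAAAAAABAAAAAAAAAAAAAAAAAAAAAAAAAAAAAAA
step 6: AAAAAAAAAAAAAAAAAAAAAAAAAAAAAAAAAAAAAAAAAAAAAAAAAAAAAAAAAA…AAAAAAAAAAAAAAAAAAAAAAAAAAAAAAAAAAAAAAAAAAAAAAAAAAAAAAAAAA  (len 127)
step 7: AAAAAAAAAAAAAAAAAAAAAAAAAAAAAAAAAAAAAAAAAAAAAAAAAAAAAAAAAA…AAAAAAAAAAAAAAAAAAAAAAAAAAAAAAAAAAAAAAAAAAAAAAAAAAAAAAAAAA  (len 255)
step 8: AAAAAAAAAAAAAAAAAAAAAAAAAAAAAAAAAAAAAAAAAAAAAAAAAAAAAAAAAA…AAAAAAAAAAAAAAAAAAAAAAAAAAAAAAAAAAAAAAAAAAAAAAAAAAAAAAAAAA  (len 511)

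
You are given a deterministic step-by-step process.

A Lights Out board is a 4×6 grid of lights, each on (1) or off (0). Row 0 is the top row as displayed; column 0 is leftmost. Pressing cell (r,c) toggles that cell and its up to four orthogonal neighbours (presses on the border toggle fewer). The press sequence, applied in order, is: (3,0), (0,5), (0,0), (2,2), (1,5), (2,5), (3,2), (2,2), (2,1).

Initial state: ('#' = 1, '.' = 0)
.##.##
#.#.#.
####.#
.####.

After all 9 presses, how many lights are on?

gen 0: .##.##
#.#.#.
####.#
.####.
gen 1: .##.##
#.#.#.
.###.#
#.###.
gen 2: .##...
#.#.##
.###.#
#.###.
gen 3: #.#...
..#.##
.###.#
#.###.
gen 4: #.#...
....##
.....#
#..##.
gen 5: #.#..#
......
......
#..##.
gen 6: #.#..#
.....#
....##
#..###
gen 7: #.#..#
.....#
..#.##
###.##
gen 8: #.#..#
..#..#
.#.###
##..##
gen 9: #.#..#
.##..#
#.####
#...##

14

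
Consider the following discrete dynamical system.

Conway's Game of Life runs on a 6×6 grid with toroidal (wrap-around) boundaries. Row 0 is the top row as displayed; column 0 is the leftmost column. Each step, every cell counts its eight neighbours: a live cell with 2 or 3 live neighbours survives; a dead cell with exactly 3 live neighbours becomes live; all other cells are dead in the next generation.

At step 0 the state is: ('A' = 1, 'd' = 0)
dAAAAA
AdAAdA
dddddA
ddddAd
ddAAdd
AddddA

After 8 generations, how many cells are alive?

24

step 0: dAAAAA
AdAAdA
dddddA
ddddAd
ddAAdd
AddddA
step 1: dddddd
dddddd
AddAdA
dddAAd
dddAAA
AddddA
step 2: dddddd
dddddd
dddAdA
AdAddd
AddAdd
AddddA
step 3: dddddd
dddddd
dddddd
AAAAAA
Addddd
AddddA
step 4: dddddd
dddddd
AAAAAA
AAAAAA
ddAAdd
AddddA
step 5: dddddd
AAAAAA
dddddd
dddddd
dddddd
dddddd
step 6: AAAAAA
AAAAAA
AAAAAA
dddddd
dddddd
dddddd
step 7: dddddd
dddddd
dddddd
AAAAAA
dddddd
AAAAAA
step 8: AAAAAA
dddddd
AAAAAA
AAAAAA
dddddd
AAAAAA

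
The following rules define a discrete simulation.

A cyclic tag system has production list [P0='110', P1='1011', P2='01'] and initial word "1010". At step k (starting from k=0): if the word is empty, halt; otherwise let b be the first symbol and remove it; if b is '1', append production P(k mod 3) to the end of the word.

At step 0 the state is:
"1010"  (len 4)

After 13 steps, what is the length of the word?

12

step 0: "1010"  (len 4)
step 1: "010110"  (len 6)
step 2: "10110"  (len 5)
step 3: "011001"  (len 6)
step 4: "11001"  (len 5)
step 5: "10011011"  (len 8)
step 6: "001101101"  (len 9)
step 7: "01101101"  (len 8)
step 8: "1101101"  (len 7)
step 9: "10110101"  (len 8)
step 10: "0110101110"  (len 10)
step 11: "110101110"  (len 9)
step 12: "1010111001"  (len 10)
step 13: "010111001110"  (len 12)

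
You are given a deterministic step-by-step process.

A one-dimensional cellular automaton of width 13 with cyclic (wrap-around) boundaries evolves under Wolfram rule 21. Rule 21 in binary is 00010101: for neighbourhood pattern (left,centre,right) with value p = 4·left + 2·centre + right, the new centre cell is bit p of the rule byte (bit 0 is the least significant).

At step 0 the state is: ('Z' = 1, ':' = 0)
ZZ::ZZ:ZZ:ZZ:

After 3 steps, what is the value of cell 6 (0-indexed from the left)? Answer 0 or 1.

k=0  ZZ::ZZ:ZZ:ZZ:
k=1  ::Z::::::::::
k=2  Z:ZZZZZZZZZZZ
k=3  :::::::::::::

0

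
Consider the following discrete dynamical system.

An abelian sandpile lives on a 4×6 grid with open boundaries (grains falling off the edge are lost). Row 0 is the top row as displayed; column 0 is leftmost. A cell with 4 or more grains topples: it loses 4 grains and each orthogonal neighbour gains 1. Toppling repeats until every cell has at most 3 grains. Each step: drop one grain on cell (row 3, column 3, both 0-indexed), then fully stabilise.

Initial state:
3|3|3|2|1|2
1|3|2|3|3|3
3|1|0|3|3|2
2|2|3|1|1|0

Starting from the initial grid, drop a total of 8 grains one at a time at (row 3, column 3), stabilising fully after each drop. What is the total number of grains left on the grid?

step 0: 3|3|3|2|1|2
1|3|2|3|3|3
3|1|0|3|3|2
2|2|3|1|1|0
step 1: 3|3|3|2|1|2
1|3|2|3|3|3
3|1|0|3|3|2
2|2|3|2|1|0
step 2: 3|3|3|2|1|2
1|3|2|3|3|3
3|1|0|3|3|2
2|2|3|3|1|0
step 3: 3|3|3|3|2|3
1|3|3|1|2|1
3|1|2|2|2|0
2|3|0|2|3|1
step 4: 3|3|3|3|2|3
1|3|3|1|2|1
3|1|2|2|2|0
2|3|0|3|3|1
step 5: 3|3|3|3|2|3
1|3|3|1|2|1
3|1|2|3|3|0
2|3|1|1|0|2
step 6: 3|3|3|3|2|3
1|3|3|1|2|1
3|1|2|3|3|0
2|3|1|2|0|2
step 7: 3|3|3|3|2|3
1|3|3|1|2|1
3|1|2|3|3|0
2|3|1|3|0|2
step 8: 3|3|3|3|2|3
1|3|3|2|3|1
3|1|3|1|0|1
2|3|2|1|2|2

51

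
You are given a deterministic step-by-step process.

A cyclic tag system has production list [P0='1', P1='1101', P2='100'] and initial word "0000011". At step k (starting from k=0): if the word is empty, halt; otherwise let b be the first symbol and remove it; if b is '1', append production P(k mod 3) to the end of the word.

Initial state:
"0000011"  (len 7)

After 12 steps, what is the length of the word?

step 0: "0000011"  (len 7)
step 1: "000011"  (len 6)
step 2: "00011"  (len 5)
step 3: "0011"  (len 4)
step 4: "011"  (len 3)
step 5: "11"  (len 2)
step 6: "1100"  (len 4)
step 7: "1001"  (len 4)
step 8: "0011101"  (len 7)
step 9: "011101"  (len 6)
step 10: "11101"  (len 5)
step 11: "11011101"  (len 8)
step 12: "1011101100"  (len 10)

10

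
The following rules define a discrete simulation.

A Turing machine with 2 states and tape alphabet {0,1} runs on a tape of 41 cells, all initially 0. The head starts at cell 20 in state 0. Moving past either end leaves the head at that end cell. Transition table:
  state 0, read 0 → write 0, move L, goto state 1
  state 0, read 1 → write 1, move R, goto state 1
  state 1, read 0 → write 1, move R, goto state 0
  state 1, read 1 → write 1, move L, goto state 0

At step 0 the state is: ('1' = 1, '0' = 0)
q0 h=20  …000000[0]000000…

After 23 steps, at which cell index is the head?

0) q0 h=20  …000000[0]000000…
1) q1 h=19  …000000[0]000000…
2) q0 h=20  …000001[0]000000…
3) q1 h=19  …000000[1]000000…
4) q0 h=18  …000000[0]100000…
5) q1 h=17  …000000[0]010000…
6) q0 h=18  …000001[0]100000…
7) q1 h=17  …000000[1]010000…
8) q0 h=16  …000000[0]101000…
9) q1 h=15  …000000[0]010100…
10) q0 h=16  …000001[0]101000…
11) q1 h=15  …000000[1]010100…
12) q0 h=14  …000000[0]101010…
13) q1 h=13  …000000[0]010101…
14) q0 h=14  …000001[0]101010…
15) q1 h=13  …000000[1]010101…
16) q0 h=12  …000000[0]101010…
17) q1 h=11  …000000[0]010101…
18) q0 h=12  …000001[0]101010…
19) q1 h=11  …000000[1]010101…
20) q0 h=10  …000000[0]101010…
21) q1 h= 9  …000000[0]010101…
22) q0 h=10  …000001[0]101010…
23) q1 h= 9  …000000[1]010101…

9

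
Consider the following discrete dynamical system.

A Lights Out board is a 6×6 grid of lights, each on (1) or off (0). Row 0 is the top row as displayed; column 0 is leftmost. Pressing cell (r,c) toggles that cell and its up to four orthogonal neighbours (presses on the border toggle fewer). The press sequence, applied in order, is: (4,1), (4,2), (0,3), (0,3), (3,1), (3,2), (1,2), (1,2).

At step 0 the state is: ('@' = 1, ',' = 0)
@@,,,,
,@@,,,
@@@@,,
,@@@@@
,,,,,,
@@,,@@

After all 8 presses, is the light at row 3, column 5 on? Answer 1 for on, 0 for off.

1

gen 0: @@,,,,
,@@,,,
@@@@,,
,@@@@@
,,,,,,
@@,,@@
gen 1: @@,,,,
,@@,,,
@@@@,,
,,@@@@
@@@,,,
@,,,@@
gen 2: @@,,,,
,@@,,,
@@@@,,
,,,@@@
@,,@,,
@,@,@@
gen 3: @@@@@,
,@@@,,
@@@@,,
,,,@@@
@,,@,,
@,@,@@
gen 4: @@,,,,
,@@,,,
@@@@,,
,,,@@@
@,,@,,
@,@,@@
gen 5: @@,,,,
,@@,,,
@,@@,,
@@@@@@
@@,@,,
@,@,@@
gen 6: @@,,,,
,@@,,,
@,,@,,
@,,,@@
@@@@,,
@,@,@@
gen 7: @@@,,,
,,,@,,
@,@@,,
@,,,@@
@@@@,,
@,@,@@
gen 8: @@,,,,
,@@,,,
@,,@,,
@,,,@@
@@@@,,
@,@,@@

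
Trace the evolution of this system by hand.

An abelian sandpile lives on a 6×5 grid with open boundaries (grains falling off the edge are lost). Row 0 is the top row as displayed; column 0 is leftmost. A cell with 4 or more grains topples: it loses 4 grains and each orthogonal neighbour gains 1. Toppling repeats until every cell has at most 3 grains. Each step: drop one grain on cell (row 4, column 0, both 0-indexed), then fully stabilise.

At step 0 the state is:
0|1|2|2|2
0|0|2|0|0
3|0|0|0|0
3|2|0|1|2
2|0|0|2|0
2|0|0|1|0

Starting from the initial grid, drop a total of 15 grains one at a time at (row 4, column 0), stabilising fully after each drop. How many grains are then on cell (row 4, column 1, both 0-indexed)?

step 0: 0|1|2|2|2
0|0|2|0|0
3|0|0|0|0
3|2|0|1|2
2|0|0|2|0
2|0|0|1|0
step 1: 0|1|2|2|2
0|0|2|0|0
3|0|0|0|0
3|2|0|1|2
3|0|0|2|0
2|0|0|1|0
step 2: 0|1|2|2|2
1|0|2|0|0
0|1|0|0|0
1|3|0|1|2
1|1|0|2|0
3|0|0|1|0
step 3: 0|1|2|2|2
1|0|2|0|0
0|1|0|0|0
1|3|0|1|2
2|1|0|2|0
3|0|0|1|0
step 4: 0|1|2|2|2
1|0|2|0|0
0|1|0|0|0
1|3|0|1|2
3|1|0|2|0
3|0|0|1|0
step 5: 0|1|2|2|2
1|0|2|0|0
0|1|0|0|0
2|3|0|1|2
1|2|0|2|0
0|1|0|1|0
step 6: 0|1|2|2|2
1|0|2|0|0
0|1|0|0|0
2|3|0|1|2
2|2|0|2|0
0|1|0|1|0
step 7: 0|1|2|2|2
1|0|2|0|0
0|1|0|0|0
2|3|0|1|2
3|2|0|2|0
0|1|0|1|0
step 8: 0|1|2|2|2
1|0|2|0|0
0|1|0|0|0
3|3|0|1|2
0|3|0|2|0
1|1|0|1|0
step 9: 0|1|2|2|2
1|0|2|0|0
0|1|0|0|0
3|3|0|1|2
1|3|0|2|0
1|1|0|1|0
step 10: 0|1|2|2|2
1|0|2|0|0
0|1|0|0|0
3|3|0|1|2
2|3|0|2|0
1|1|0|1|0
step 11: 0|1|2|2|2
1|0|2|0|0
0|1|0|0|0
3|3|0|1|2
3|3|0|2|0
1|1|0|1|0
step 12: 0|1|2|2|2
1|0|2|0|0
1|2|0|0|0
1|1|1|1|2
2|1|1|2|0
2|2|0|1|0
step 13: 0|1|2|2|2
1|0|2|0|0
1|2|0|0|0
1|1|1|1|2
3|1|1|2|0
2|2|0|1|0
step 14: 0|1|2|2|2
1|0|2|0|0
1|2|0|0|0
2|1|1|1|2
0|2|1|2|0
3|2|0|1|0
step 15: 0|1|2|2|2
1|0|2|0|0
1|2|0|0|0
2|1|1|1|2
1|2|1|2|0
3|2|0|1|0

2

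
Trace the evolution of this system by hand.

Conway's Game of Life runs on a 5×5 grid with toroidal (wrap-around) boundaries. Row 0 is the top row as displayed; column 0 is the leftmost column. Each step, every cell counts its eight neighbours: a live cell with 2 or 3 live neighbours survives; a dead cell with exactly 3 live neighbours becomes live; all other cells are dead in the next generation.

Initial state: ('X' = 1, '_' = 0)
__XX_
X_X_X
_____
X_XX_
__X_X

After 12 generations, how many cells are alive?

2

0) __XX_
X_X_X
_____
X_XX_
__X_X
1) X_X__
_XX_X
X_X__
_XXXX
____X
2) X_X_X
__X_X
_____
_XX_X
____X
3) XX__X
XX__X
XXX__
X__X_
__X_X
4) __X__
___X_
__XX_
X__X_
__X__
5) __XX_
___X_
__XX_
_X_XX
_XXX_
6) _X__X
____X
_____
XX__X
XX___
7) _X__X
X____
____X
_X__X
__X__
8) XX___
X___X
____X
X__X_
_XXX_
9) ___X_
_X__X
___X_
XX_X_
___X_
10) __XXX
__XXX
_X_X_
___X_
___X_
11) _____
XX___
_____
___XX
_____
12) _____
_____
X___X
_____
_____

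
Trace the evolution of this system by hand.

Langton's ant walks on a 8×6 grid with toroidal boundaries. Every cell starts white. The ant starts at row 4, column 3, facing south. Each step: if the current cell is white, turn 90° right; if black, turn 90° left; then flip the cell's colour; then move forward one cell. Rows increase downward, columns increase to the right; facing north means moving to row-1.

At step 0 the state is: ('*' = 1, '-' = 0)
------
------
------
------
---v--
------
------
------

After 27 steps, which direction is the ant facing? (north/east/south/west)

step 0: ------
------
------
------
---v--
------
------
------
step 1: ------
------
------
------
--<*--
------
------
------
step 2: ------
------
------
--^---
--**--
------
------
------
step 3: ------
------
------
--*>--
--**--
------
------
------
step 4: ------
------
------
--**--
--*v--
------
------
------
step 5: ------
------
------
--**--
--*->-
------
------
------
step 6: ------
------
------
--**--
--*-*-
----v-
------
------
step 7: ------
------
------
--**--
--*-*-
---<*-
------
------
step 8: ------
------
------
--**--
--*^*-
---**-
------
------
step 9: ------
------
------
--**--
--**>-
---**-
------
------
step 10: ------
------
------
--**^-
--**--
---**-
------
------
step 11: ------
------
------
--***>
--**--
---**-
------
------
step 12: ------
------
------
--****
--**-v
---**-
------
------
step 13: ------
------
------
--****
--**<*
---**-
------
------
step 14: ------
------
------
--**^*
--****
---**-
------
------
step 15: ------
------
------
--*<-*
--****
---**-
------
------
step 16: ------
------
------
--*--*
--*v**
---**-
------
------
step 17: ------
------
------
--*--*
--*->*
---**-
------
------
step 18: ------
------
------
--*-^*
--*--*
---**-
------
------
step 19: ------
------
------
--*-*>
--*--*
---**-
------
------
step 20: ------
------
-----^
--*-*-
--*--*
---**-
------
------
step 21: ------
------
>----*
--*-*-
--*--*
---**-
------
------
step 22: ------
------
*----*
v-*-*-
--*--*
---**-
------
------
step 23: ------
------
*----*
*-*-*<
--*--*
---**-
------
------
step 24: ------
------
*----^
*-*-**
--*--*
---**-
------
------
step 25: ------
------
*---<-
*-*-**
--*--*
---**-
------
------
step 26: ------
----^-
*---*-
*-*-**
--*--*
---**-
------
------
step 27: ------
----*>
*---*-
*-*-**
--*--*
---**-
------
------

east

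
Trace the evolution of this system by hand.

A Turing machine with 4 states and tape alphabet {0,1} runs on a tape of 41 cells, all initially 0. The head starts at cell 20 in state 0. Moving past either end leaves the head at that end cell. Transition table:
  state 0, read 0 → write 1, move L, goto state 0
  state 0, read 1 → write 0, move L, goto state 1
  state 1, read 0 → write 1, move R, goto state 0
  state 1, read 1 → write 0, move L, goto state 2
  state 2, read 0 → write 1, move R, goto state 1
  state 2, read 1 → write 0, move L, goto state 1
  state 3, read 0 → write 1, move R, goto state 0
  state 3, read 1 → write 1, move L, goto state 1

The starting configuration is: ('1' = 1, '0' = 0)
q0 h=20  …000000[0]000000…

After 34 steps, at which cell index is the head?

1

step 0: q0 h=20  …000000[0]000000…
step 1: q0 h=19  …000000[0]100000…
step 2: q0 h=18  …000000[0]110000…
step 3: q0 h=17  …000000[0]111000…
step 4: q0 h=16  …000000[0]111100…
step 5: q0 h=15  …000000[0]111110…
step 6: q0 h=14  …000000[0]111111…
step 7: q0 h=13  …000000[0]111111…
step 8: q0 h=12  …000000[0]111111…
step 9: q0 h=11  …000000[0]111111…
step 10: q0 h=10  …000000[0]111111…
step 11: q0 h= 9  …000000[0]111111…
step 12: q0 h= 8  …000000[0]111111…
step 13: q0 h= 7  …000000[0]111111…
step 14: q0 h= 6  |000000[0]111111…
step 15: q0 h= 5  |00000[0]111111…
step 16: q0 h= 4  |0000[0]111111…
step 17: q0 h= 3  |000[0]111111…
step 18: q0 h= 2  |00[0]111111…
step 19: q0 h= 1  |0[0]111111…
step 20: q0 h= 0  |[0]111111…
step 21: q0 h= 0  |[1]111111…
step 22: q1 h= 0  |[0]111111…
step 23: q0 h= 1  |1[1]111111…
step 24: q1 h= 0  |[1]011111…
step 25: q2 h= 0  |[0]011111…
step 26: q1 h= 1  |1[0]111111…
step 27: q0 h= 2  |11[1]111111…
step 28: q1 h= 1  |1[1]011111…
step 29: q2 h= 0  |[1]001111…
step 30: q1 h= 0  |[0]001111…
step 31: q0 h= 1  |1[0]011111…
step 32: q0 h= 0  |[1]101111…
step 33: q1 h= 0  |[0]101111…
step 34: q0 h= 1  |1[1]011111…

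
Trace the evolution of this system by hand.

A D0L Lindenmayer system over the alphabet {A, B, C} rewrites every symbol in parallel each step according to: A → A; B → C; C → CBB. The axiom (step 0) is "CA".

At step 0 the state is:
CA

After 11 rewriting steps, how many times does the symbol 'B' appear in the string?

k=0  CA
k=1  CBBA
k=2  CBBCCA
k=3  CBBCCCBBCBBA
k=4  CBBCCCBBCBBCBBCCCBBCCA
k=5  CBBCCCBBCBBCBBCCCBBCCCBBCCCBBCBBCBBCCCBBCBBA
k=6  CBBCCCBBCBBCBBCCCBBCCCBBCCCBBCBBCBBCCCBBCBBCBBCCCBBCBBCBBCCCBBCCCBBCCCBBCBBCBBCCCBBCCA
k=7  CBBCCCBBCBBCBBCCCBBCCCBBCCCBBCBBCBBCCCBBCBBCBBCCCBBCBBCBBC…CBBCBBCCCBBCBBCBBCCCBBCBBCBBCCCBBCCCBBCCCBBCBBCBBCCCBBCBBA  (len 172)
k=8  CBBCCCBBCBBCBBCCCBBCCCBBCCCBBCBBCBBCCCBBCBBCBBCCCBBCBBCBBC…BCBBCBBCCCBBCBBCBBCCCBBCBBCBBCCCBBCCCBBCCCBBCBBCBBCCCBBCCA  (len 342)
k=9  CBBCCCBBCBBCBBCCCBBCCCBBCCCBBCBBCBBCCCBBCBBCBBCCCBBCBBCBBC…CBBCBBCCCBBCBBCBBCCCBBCBBCBBCCCBBCCCBBCCCBBCBBCBBCCCBBCBBA  (len 684)
k=10  CBBCCCBBCBBCBBCCCBBCCCBBCCCBBCBBCBBCCCBBCBBCBBCCCBBCBBCBBC…BCBBCBBCCCBBCBBCBBCCCBBCBBCBBCCCBBCCCBBCCCBBCBBCBBCCCBBCCA  (len 1366)
k=11  CBBCCCBBCBBCBBCCCBBCCCBBCCCBBCBBCBBCCCBBCBBCBBCCCBBCBBCBBC…CBBCBBCCCBBCBBCBBCCCBBCBBCBBCCCBBCCCBBCCCBBCBBCBBCCCBBCBBA  (len 2732)

1366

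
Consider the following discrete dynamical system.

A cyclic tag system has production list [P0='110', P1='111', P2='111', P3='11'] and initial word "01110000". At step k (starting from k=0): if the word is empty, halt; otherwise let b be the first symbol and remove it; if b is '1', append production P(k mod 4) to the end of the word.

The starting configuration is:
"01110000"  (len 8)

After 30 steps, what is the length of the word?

t=0: "01110000"  (len 8)
t=1: "1110000"  (len 7)
t=2: "110000111"  (len 9)
t=3: "10000111111"  (len 11)
t=4: "000011111111"  (len 12)
t=5: "00011111111"  (len 11)
t=6: "0011111111"  (len 10)
t=7: "011111111"  (len 9)
t=8: "11111111"  (len 8)
t=9: "1111111110"  (len 10)
t=10: "111111110111"  (len 12)
t=11: "11111110111111"  (len 14)
t=12: "111111011111111"  (len 15)
t=13: "11111011111111110"  (len 17)
t=14: "1111011111111110111"  (len 19)
t=15: "111011111111110111111"  (len 21)
t=16: "1101111111111011111111"  (len 22)
t=17: "101111111111011111111110"  (len 24)
t=18: "01111111111011111111110111"  (len 26)
t=19: "1111111111011111111110111"  (len 25)
t=20: "11111111101111111111011111"  (len 26)
t=21: "1111111101111111111011111110"  (len 28)
t=22: "111111101111111111011111110111"  (len 30)
t=23: "11111101111111111011111110111111"  (len 32)
t=24: "111110111111111101111111011111111"  (len 33)
t=25: "11110111111111101111111011111111110"  (len 35)
t=26: "1110111111111101111111011111111110111"  (len 37)
t=27: "110111111111101111111011111111110111111"  (len 39)
t=28: "1011111111110111111101111111111011111111"  (len 40)
t=29: "011111111110111111101111111111011111111110"  (len 42)
t=30: "11111111110111111101111111111011111111110"  (len 41)

41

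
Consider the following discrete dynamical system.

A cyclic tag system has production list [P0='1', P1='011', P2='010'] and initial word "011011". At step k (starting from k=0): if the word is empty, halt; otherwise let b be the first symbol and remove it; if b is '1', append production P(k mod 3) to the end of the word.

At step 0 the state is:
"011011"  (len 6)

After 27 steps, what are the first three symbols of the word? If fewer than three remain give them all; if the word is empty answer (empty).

k=0  "011011"  (len 6)
k=1  "11011"  (len 5)
k=2  "1011011"  (len 7)
k=3  "011011010"  (len 9)
k=4  "11011010"  (len 8)
k=5  "1011010011"  (len 10)
k=6  "011010011010"  (len 12)
k=7  "11010011010"  (len 11)
k=8  "1010011010011"  (len 13)
k=9  "010011010011010"  (len 15)
k=10  "10011010011010"  (len 14)
k=11  "0011010011010011"  (len 16)
k=12  "011010011010011"  (len 15)
k=13  "11010011010011"  (len 14)
k=14  "1010011010011011"  (len 16)
k=15  "010011010011011010"  (len 18)
k=16  "10011010011011010"  (len 17)
k=17  "0011010011011010011"  (len 19)
k=18  "011010011011010011"  (len 18)
k=19  "11010011011010011"  (len 17)
k=20  "1010011011010011011"  (len 19)
k=21  "010011011010011011010"  (len 21)
k=22  "10011011010011011010"  (len 20)
k=23  "0011011010011011010011"  (len 22)
k=24  "011011010011011010011"  (len 21)
k=25  "11011010011011010011"  (len 20)
k=26  "1011010011011010011011"  (len 22)
k=27  "011010011011010011011010"  (len 24)

011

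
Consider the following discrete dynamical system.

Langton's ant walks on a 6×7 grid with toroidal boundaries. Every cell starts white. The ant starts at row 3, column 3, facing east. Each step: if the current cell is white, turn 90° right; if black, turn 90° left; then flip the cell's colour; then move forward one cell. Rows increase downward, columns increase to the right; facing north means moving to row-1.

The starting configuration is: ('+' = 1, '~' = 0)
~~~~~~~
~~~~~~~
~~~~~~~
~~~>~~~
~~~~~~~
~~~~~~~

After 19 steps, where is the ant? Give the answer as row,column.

0) ~~~~~~~
~~~~~~~
~~~~~~~
~~~>~~~
~~~~~~~
~~~~~~~
1) ~~~~~~~
~~~~~~~
~~~~~~~
~~~+~~~
~~~v~~~
~~~~~~~
2) ~~~~~~~
~~~~~~~
~~~~~~~
~~~+~~~
~~<+~~~
~~~~~~~
3) ~~~~~~~
~~~~~~~
~~~~~~~
~~^+~~~
~~++~~~
~~~~~~~
4) ~~~~~~~
~~~~~~~
~~~~~~~
~~+>~~~
~~++~~~
~~~~~~~
5) ~~~~~~~
~~~~~~~
~~~^~~~
~~+~~~~
~~++~~~
~~~~~~~
6) ~~~~~~~
~~~~~~~
~~~+>~~
~~+~~~~
~~++~~~
~~~~~~~
7) ~~~~~~~
~~~~~~~
~~~++~~
~~+~v~~
~~++~~~
~~~~~~~
8) ~~~~~~~
~~~~~~~
~~~++~~
~~+<+~~
~~++~~~
~~~~~~~
9) ~~~~~~~
~~~~~~~
~~~^+~~
~~+++~~
~~++~~~
~~~~~~~
10) ~~~~~~~
~~~~~~~
~~<~+~~
~~+++~~
~~++~~~
~~~~~~~
11) ~~~~~~~
~~^~~~~
~~+~+~~
~~+++~~
~~++~~~
~~~~~~~
12) ~~~~~~~
~~+>~~~
~~+~+~~
~~+++~~
~~++~~~
~~~~~~~
13) ~~~~~~~
~~++~~~
~~+v+~~
~~+++~~
~~++~~~
~~~~~~~
14) ~~~~~~~
~~++~~~
~~<++~~
~~+++~~
~~++~~~
~~~~~~~
15) ~~~~~~~
~~++~~~
~~~++~~
~~v++~~
~~++~~~
~~~~~~~
16) ~~~~~~~
~~++~~~
~~~++~~
~~~>+~~
~~++~~~
~~~~~~~
17) ~~~~~~~
~~++~~~
~~~^+~~
~~~~+~~
~~++~~~
~~~~~~~
18) ~~~~~~~
~~++~~~
~~<~+~~
~~~~+~~
~~++~~~
~~~~~~~
19) ~~~~~~~
~~^+~~~
~~+~+~~
~~~~+~~
~~++~~~
~~~~~~~

1,2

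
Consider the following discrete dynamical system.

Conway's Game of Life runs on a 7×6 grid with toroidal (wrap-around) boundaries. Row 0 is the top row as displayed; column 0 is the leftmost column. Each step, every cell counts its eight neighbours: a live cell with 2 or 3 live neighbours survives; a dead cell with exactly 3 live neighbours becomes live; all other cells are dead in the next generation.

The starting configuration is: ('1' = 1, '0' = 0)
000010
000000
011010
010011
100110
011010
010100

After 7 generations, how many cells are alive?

step 0: 000010
000000
011010
010011
100110
011010
010100
step 1: 000000
000100
111111
010000
100000
110011
010110
step 2: 001110
110101
110111
000110
000000
011110
011110
step 3: 000000
000000
010000
101100
000000
010010
000001
step 4: 000000
000000
011000
011000
011100
000000
000000
step 5: 000000
000000
011000
100000
010100
001000
000000
step 6: 000000
000000
010000
100000
011000
001000
000000
step 7: 000000
000000
000000
101000
011000
011000
000000

6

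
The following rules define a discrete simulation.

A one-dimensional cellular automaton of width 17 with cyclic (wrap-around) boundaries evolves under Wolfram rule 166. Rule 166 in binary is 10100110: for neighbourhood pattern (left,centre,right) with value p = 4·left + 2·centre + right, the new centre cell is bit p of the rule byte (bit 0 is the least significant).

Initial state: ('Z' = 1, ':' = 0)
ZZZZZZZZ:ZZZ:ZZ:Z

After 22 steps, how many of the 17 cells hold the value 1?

[0] ZZZZZZZZ:ZZZ:ZZ:Z
[1] ZZZZZZZ:Z:Z:Z::Z:
[2] :ZZZZZ:ZZZZZZ:ZZZ
[3] Z:ZZZ:Z:ZZZZ:Z:Z:
[4] ZZ:Z:ZZZ:ZZ:ZZZZZ
[5] Z:ZZZ:Z:Z::Z:ZZZZ
[6] :Z:Z:ZZZZ:ZZZ:ZZZ
[7] ZZZZZ:ZZ:Z:Z:Z:Z:
[8] :ZZZ:Z::ZZZZZZZZZ
[9] Z:Z:ZZ:Z:ZZZZZZZ:
[10] ZZZZ::ZZZ:ZZZZZ:Z
[11] ZZZ::Z:Z:Z:ZZZ:Z:
[12] :Z::ZZZZZZZ:Z:ZZZ
[13] ZZ:Z:ZZZZZ:ZZZ:Z:
[14] ::ZZZ:ZZZ:Z:Z:ZZZ
[15] :Z:Z:Z:Z:ZZZZZ:Z:
[16] ZZZZZZZZZ:ZZZ:ZZ:
[17] :ZZZZZZZ:Z:Z:Z::Z
[18] Z:ZZZZZ:ZZZZZZ:ZZ
[19] :Z:ZZZ:Z:ZZZZ:Z:Z
[20] ZZZ:Z:ZZZ:ZZ:ZZZZ
[21] ZZ:ZZZ:Z:Z::Z:ZZZ
[22] Z:Z:Z:ZZZZ:ZZZ:ZZ

12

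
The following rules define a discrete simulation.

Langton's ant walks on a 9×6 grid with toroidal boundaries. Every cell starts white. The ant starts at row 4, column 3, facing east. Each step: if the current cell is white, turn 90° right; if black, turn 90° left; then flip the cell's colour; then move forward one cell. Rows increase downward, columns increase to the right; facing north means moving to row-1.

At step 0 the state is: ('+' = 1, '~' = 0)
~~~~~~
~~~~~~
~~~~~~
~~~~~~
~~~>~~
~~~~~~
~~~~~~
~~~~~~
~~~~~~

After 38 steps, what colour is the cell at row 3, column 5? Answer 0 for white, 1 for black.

1

[0] ~~~~~~
~~~~~~
~~~~~~
~~~~~~
~~~>~~
~~~~~~
~~~~~~
~~~~~~
~~~~~~
[1] ~~~~~~
~~~~~~
~~~~~~
~~~~~~
~~~+~~
~~~v~~
~~~~~~
~~~~~~
~~~~~~
[2] ~~~~~~
~~~~~~
~~~~~~
~~~~~~
~~~+~~
~~<+~~
~~~~~~
~~~~~~
~~~~~~
[3] ~~~~~~
~~~~~~
~~~~~~
~~~~~~
~~^+~~
~~++~~
~~~~~~
~~~~~~
~~~~~~
[4] ~~~~~~
~~~~~~
~~~~~~
~~~~~~
~~+>~~
~~++~~
~~~~~~
~~~~~~
~~~~~~
[5] ~~~~~~
~~~~~~
~~~~~~
~~~^~~
~~+~~~
~~++~~
~~~~~~
~~~~~~
~~~~~~
[6] ~~~~~~
~~~~~~
~~~~~~
~~~+>~
~~+~~~
~~++~~
~~~~~~
~~~~~~
~~~~~~
[7] ~~~~~~
~~~~~~
~~~~~~
~~~++~
~~+~v~
~~++~~
~~~~~~
~~~~~~
~~~~~~
[8] ~~~~~~
~~~~~~
~~~~~~
~~~++~
~~+<+~
~~++~~
~~~~~~
~~~~~~
~~~~~~
[9] ~~~~~~
~~~~~~
~~~~~~
~~~^+~
~~+++~
~~++~~
~~~~~~
~~~~~~
~~~~~~
[10] ~~~~~~
~~~~~~
~~~~~~
~~<~+~
~~+++~
~~++~~
~~~~~~
~~~~~~
~~~~~~
[11] ~~~~~~
~~~~~~
~~^~~~
~~+~+~
~~+++~
~~++~~
~~~~~~
~~~~~~
~~~~~~
[12] ~~~~~~
~~~~~~
~~+>~~
~~+~+~
~~+++~
~~++~~
~~~~~~
~~~~~~
~~~~~~
[13] ~~~~~~
~~~~~~
~~++~~
~~+v+~
~~+++~
~~++~~
~~~~~~
~~~~~~
~~~~~~
[14] ~~~~~~
~~~~~~
~~++~~
~~<++~
~~+++~
~~++~~
~~~~~~
~~~~~~
~~~~~~
[15] ~~~~~~
~~~~~~
~~++~~
~~~++~
~~v++~
~~++~~
~~~~~~
~~~~~~
~~~~~~
[16] ~~~~~~
~~~~~~
~~++~~
~~~++~
~~~>+~
~~++~~
~~~~~~
~~~~~~
~~~~~~
[17] ~~~~~~
~~~~~~
~~++~~
~~~^+~
~~~~+~
~~++~~
~~~~~~
~~~~~~
~~~~~~
[18] ~~~~~~
~~~~~~
~~++~~
~~<~+~
~~~~+~
~~++~~
~~~~~~
~~~~~~
~~~~~~
[19] ~~~~~~
~~~~~~
~~^+~~
~~+~+~
~~~~+~
~~++~~
~~~~~~
~~~~~~
~~~~~~
[20] ~~~~~~
~~~~~~
~<~+~~
~~+~+~
~~~~+~
~~++~~
~~~~~~
~~~~~~
~~~~~~
[21] ~~~~~~
~^~~~~
~+~+~~
~~+~+~
~~~~+~
~~++~~
~~~~~~
~~~~~~
~~~~~~
[22] ~~~~~~
~+>~~~
~+~+~~
~~+~+~
~~~~+~
~~++~~
~~~~~~
~~~~~~
~~~~~~
[23] ~~~~~~
~++~~~
~+v+~~
~~+~+~
~~~~+~
~~++~~
~~~~~~
~~~~~~
~~~~~~
[24] ~~~~~~
~++~~~
~<++~~
~~+~+~
~~~~+~
~~++~~
~~~~~~
~~~~~~
~~~~~~
[25] ~~~~~~
~++~~~
~~++~~
~v+~+~
~~~~+~
~~++~~
~~~~~~
~~~~~~
~~~~~~
[26] ~~~~~~
~++~~~
~~++~~
<++~+~
~~~~+~
~~++~~
~~~~~~
~~~~~~
~~~~~~
[27] ~~~~~~
~++~~~
^~++~~
+++~+~
~~~~+~
~~++~~
~~~~~~
~~~~~~
~~~~~~
[28] ~~~~~~
~++~~~
+>++~~
+++~+~
~~~~+~
~~++~~
~~~~~~
~~~~~~
~~~~~~
[29] ~~~~~~
~++~~~
++++~~
+v+~+~
~~~~+~
~~++~~
~~~~~~
~~~~~~
~~~~~~
[30] ~~~~~~
~++~~~
++++~~
+~>~+~
~~~~+~
~~++~~
~~~~~~
~~~~~~
~~~~~~
[31] ~~~~~~
~++~~~
++^+~~
+~~~+~
~~~~+~
~~++~~
~~~~~~
~~~~~~
~~~~~~
[32] ~~~~~~
~++~~~
+<~+~~
+~~~+~
~~~~+~
~~++~~
~~~~~~
~~~~~~
~~~~~~
[33] ~~~~~~
~++~~~
+~~+~~
+v~~+~
~~~~+~
~~++~~
~~~~~~
~~~~~~
~~~~~~
[34] ~~~~~~
~++~~~
+~~+~~
<+~~+~
~~~~+~
~~++~~
~~~~~~
~~~~~~
~~~~~~
[35] ~~~~~~
~++~~~
+~~+~~
~+~~+~
v~~~+~
~~++~~
~~~~~~
~~~~~~
~~~~~~
[36] ~~~~~~
~++~~~
+~~+~~
~+~~+~
+~~~+<
~~++~~
~~~~~~
~~~~~~
~~~~~~
[37] ~~~~~~
~++~~~
+~~+~~
~+~~+^
+~~~++
~~++~~
~~~~~~
~~~~~~
~~~~~~
[38] ~~~~~~
~++~~~
+~~+~~
>+~~++
+~~~++
~~++~~
~~~~~~
~~~~~~
~~~~~~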